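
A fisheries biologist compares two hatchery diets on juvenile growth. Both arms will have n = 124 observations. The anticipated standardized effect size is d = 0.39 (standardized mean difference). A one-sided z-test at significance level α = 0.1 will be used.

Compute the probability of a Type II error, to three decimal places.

β ≈ 0.037

Noncentrality parameter: δ = d·√(n/2) = 0.39 × √(124/2) = 3.0709
Critical value for a one-sided test at α = 0.1: z_α = 1.282.
Power = P(Z > 1.282 − δ) = Φ(1.789) = 0.9632.
Type II error: β = 1 − power = 1 − 0.9632 = 0.0368.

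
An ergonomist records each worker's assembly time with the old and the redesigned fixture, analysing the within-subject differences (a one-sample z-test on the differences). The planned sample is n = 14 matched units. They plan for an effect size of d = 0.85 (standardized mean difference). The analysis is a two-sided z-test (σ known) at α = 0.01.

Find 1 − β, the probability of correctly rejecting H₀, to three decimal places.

Noncentrality parameter: δ = d·√n = 0.85 × √14 = 3.1804
Two-sided α = 0.01 → critical value z_{0.005} = 2.576.
Power = Φ(δ − 2.576) + Φ(−δ − 2.576) = Φ(0.605) + Φ(-5.756) = 0.7273 + 0.0000 = 0.7273.

Power ≈ 0.727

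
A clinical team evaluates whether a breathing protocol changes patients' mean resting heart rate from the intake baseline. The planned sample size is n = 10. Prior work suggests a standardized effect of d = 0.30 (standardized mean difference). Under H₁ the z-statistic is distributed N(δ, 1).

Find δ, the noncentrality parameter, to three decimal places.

δ ≈ 0.949

δ = d·√n = 0.30 × √10 = 0.9487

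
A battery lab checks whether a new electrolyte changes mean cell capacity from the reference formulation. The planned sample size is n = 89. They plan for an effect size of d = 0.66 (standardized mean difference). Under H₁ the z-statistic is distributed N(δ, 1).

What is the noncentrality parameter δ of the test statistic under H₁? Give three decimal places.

The noncentrality parameter scales effect size by the design's sample-size factor: δ = d·√n = 0.66 × √89 = 6.2264

δ ≈ 6.226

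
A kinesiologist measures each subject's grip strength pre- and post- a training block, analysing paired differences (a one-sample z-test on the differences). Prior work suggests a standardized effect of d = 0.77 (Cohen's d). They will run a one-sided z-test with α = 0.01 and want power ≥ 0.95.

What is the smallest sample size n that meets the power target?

Set Φ(δ − 2.326) = 0.95; then δ − 2.326 = Φ⁻¹(0.95) = 1.645, giving δ = 3.971.
δ = d·√n ⇒ n = (δ/d)² = (3.971 / 0.77)² = 26.60.
Rounding up, n = 27.

n = 27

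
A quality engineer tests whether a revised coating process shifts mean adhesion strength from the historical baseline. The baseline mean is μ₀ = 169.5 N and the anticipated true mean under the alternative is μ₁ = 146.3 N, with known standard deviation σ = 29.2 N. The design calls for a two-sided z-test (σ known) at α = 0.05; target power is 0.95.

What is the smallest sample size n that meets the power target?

n = 21

Standardized effect: d = |μ₁ − μ₀| / σ = |146.3 − 169.5| / 29.2 = 0.7945
For power 0.95 need Φ(δ − z_{0.025}) = 0.95, so δ = z_{0.025} + z_{0.05} = 1.960 + 1.645 = 3.605.
(Ignoring the negligible lower-tail rejection probability gives the usual closed-form inversion.)
δ = d·√n ⇒ n = (δ/d)² = (3.605 / 0.7945)² = 20.59.
Round up to the next whole unit.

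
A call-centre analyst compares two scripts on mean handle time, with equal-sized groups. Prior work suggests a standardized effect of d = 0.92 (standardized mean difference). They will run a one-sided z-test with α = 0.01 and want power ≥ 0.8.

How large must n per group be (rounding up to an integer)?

Set Φ(δ − 2.326) = 0.8; then δ − 2.326 = Φ⁻¹(0.8) = 0.842, giving δ = 3.168.
δ = d·√(n/2) ⇒ n = 2(δ/d)² = 2 × (3.168 / 0.92)² = 23.71.
Rounding up, n = 24 per group.

n = 24 per group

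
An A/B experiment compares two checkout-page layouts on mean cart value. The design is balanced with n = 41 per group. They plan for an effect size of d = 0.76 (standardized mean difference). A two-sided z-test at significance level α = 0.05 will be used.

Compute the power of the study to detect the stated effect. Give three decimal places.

Noncentrality parameter: δ = d·√(n/2) = 0.76 × √(41/2) = 3.4410
Critical value for a two-sided test at α = 0.05: z_{α/2} = 1.960.
Power = Φ(δ − 1.960) + Φ(−δ − 1.960) = Φ(1.481) + Φ(-5.401) = 0.9307 + 0.0000 = 0.9307.

Power ≈ 0.931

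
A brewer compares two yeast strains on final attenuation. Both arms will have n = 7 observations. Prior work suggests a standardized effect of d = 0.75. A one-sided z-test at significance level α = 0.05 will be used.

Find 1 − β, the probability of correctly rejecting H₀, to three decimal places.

Power ≈ 0.404

Noncentrality parameter: δ = d·√(n/2) = 0.75 × √(7/2) = 1.4031
Critical value for a one-sided test at α = 0.05: z_α = 1.645.
Power = Φ(δ − 1.645) = Φ(-0.242) = 0.4045.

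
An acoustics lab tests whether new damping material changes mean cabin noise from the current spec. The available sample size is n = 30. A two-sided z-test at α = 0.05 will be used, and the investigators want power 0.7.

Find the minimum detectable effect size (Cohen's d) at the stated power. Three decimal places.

d ≈ 0.454

Required noncentrality: δ = z_{0.025} + z_{0.30} = 1.960 + 0.524 = 2.484.
(The second rejection-region term Φ(−δ − z_{α/2}) is negligible and dropped.)
δ = d·√n ⇒ d = δ/√n = 2.484/√30 = 0.4536.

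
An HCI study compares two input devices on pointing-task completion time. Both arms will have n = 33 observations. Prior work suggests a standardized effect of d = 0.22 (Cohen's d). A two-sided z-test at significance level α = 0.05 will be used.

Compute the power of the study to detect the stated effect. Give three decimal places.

Power ≈ 0.145

Noncentrality parameter: δ = d·√(n/2) = 0.22 × √(33/2) = 0.8936
Two-sided α = 0.05 → critical value z_{0.025} = 1.960.
Power = Φ(δ − 1.960) + Φ(−δ − 1.960) = Φ(-1.066) + Φ(-2.854) = 0.1431 + 0.0022 = 0.1453.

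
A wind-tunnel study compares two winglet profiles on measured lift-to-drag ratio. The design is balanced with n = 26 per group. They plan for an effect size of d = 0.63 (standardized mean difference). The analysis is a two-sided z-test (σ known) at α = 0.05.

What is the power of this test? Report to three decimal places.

Noncentrality parameter: δ = d·√(n/2) = 0.63 × √(26/2) = 2.2715
Two-sided α = 0.05 → critical value z_{0.025} = 1.960.
Power = Φ(δ − 1.960) + Φ(−δ − 1.960) = Φ(0.312) + Φ(-4.231) = 0.6223 + 0.0000 = 0.6223.

Power ≈ 0.622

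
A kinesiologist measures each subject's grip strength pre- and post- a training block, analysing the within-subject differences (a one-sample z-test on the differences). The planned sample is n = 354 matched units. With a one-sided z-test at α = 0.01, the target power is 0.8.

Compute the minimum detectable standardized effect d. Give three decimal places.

d ≈ 0.168

Need Φ(δ − 2.326) = 0.8, so δ = 2.326 + 0.842 = 3.168.
δ = d·√n ⇒ d = δ/√n = 3.168/√354 = 0.1684.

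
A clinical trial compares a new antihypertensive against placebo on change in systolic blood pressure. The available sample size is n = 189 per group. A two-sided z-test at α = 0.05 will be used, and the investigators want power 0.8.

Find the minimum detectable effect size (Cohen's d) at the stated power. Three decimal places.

d ≈ 0.288

Need Φ(δ − 1.960) = 0.8, so δ = 1.960 + 0.842 = 2.802.
(Lower-tail contribution to power is negligible for δ > 0.)
δ = d·√(n/2) ⇒ d = δ/√(n/2) = 2.802/√(189/2) = 0.2882.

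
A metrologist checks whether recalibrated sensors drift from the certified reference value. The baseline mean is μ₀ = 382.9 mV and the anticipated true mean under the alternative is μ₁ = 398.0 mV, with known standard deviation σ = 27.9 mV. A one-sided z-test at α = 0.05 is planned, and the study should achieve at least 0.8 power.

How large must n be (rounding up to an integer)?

Standardized effect: d = |μ₁ − μ₀| / σ = |398.0 − 382.9| / 27.9 = 0.5412
For power 0.8 need Φ(δ − z_{0.05}) = 0.8, so δ = z_{0.05} + z_{0.20} = 1.645 + 0.842 = 2.486.
δ = d·√n ⇒ n = (δ/d)² = (2.486 / 0.5412)² = 21.11.
Round up to the next whole unit.

n = 22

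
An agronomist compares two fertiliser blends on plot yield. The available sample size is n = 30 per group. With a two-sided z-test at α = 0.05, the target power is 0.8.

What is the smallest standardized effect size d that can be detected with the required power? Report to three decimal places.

Required noncentrality: δ = z_{0.025} + z_{0.20} = 1.960 + 0.842 = 2.802.
(Lower-tail contribution to power is negligible for δ > 0.)
δ = d·√(n/2) ⇒ d = δ/√(n/2) = 2.802/√(30/2) = 0.7234.

d ≈ 0.723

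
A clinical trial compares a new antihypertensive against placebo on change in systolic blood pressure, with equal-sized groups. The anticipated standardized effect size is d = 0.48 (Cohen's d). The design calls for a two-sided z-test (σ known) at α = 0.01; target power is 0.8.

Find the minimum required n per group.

Set Φ(δ − 2.576) = 0.8; then δ − 2.576 = Φ⁻¹(0.8) = 0.842, giving δ = 3.417.
(The Φ(−δ − z_{α/2}) term is vanishingly small for δ > 0 and is dropped in the standard sample-size formula.)
δ = d·√(n/2) ⇒ n = 2(δ/d)² = 2 × (3.417 / 0.48)² = 101.38.
Round up to the next whole unit.

n = 102 per group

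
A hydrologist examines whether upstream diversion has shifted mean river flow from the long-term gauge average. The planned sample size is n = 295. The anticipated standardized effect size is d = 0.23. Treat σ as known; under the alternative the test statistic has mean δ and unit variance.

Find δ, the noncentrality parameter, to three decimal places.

δ ≈ 3.950

δ = d·√n = 0.23 × √295 = 3.9504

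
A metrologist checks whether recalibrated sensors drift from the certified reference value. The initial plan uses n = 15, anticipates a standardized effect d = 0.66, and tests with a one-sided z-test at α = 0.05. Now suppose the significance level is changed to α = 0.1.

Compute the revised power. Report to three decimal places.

δ = d·√n = 0.66 × √15 = 2.5562 (unchanged). New critical value: z_{0.1} = 1.282.
Revised power = Φ(δ − 1.282) = Φ(1.275) = 0.8988.

Power ≈ 0.899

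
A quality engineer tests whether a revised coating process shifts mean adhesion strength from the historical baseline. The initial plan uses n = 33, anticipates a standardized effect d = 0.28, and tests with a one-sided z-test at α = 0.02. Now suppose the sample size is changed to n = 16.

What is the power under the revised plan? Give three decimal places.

With n = 16: δ = d·√n = 0.28 × √16 = 1.1200. Critical value z_{0.02} = 2.054.
Revised power = Φ(δ − 2.054) = Φ(-0.934) = 0.1752.

Power ≈ 0.175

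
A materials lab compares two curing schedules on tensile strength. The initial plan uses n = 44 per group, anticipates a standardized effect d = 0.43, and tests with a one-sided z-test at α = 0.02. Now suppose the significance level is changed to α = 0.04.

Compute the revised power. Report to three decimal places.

Power ≈ 0.605

δ = d·√(n/2) = 0.43 × √(44/2) = 2.0169 (unchanged). New critical value: z_{0.04} = 1.751.
Revised power = P(Z > 1.751 − δ) = Φ(0.266) = 0.6050.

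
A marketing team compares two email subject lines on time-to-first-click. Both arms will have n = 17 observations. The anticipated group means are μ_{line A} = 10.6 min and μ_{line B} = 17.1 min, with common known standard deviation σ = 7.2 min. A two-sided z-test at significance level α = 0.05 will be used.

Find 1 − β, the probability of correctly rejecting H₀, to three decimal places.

Power ≈ 0.749

Standardized effect: d = |μ_{line A} − μ_{line B}| / σ = |10.6 − 17.1| / 7.2 = 0.9028
Noncentrality parameter: δ = d·√(n/2) = 0.9028 × √(17/2) = 2.6320
Critical value for a two-sided test at α = 0.05: z_{α/2} = 1.960.
Power = Φ(δ − 1.960) + Φ(−δ − 1.960) = Φ(0.672) + Φ(-4.592) = 0.7492 + 0.0000 = 0.7492.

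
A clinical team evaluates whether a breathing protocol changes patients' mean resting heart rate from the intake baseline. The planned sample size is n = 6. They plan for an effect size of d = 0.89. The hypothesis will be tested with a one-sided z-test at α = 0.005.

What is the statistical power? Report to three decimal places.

Noncentrality parameter: λ = d·√n = 0.89 × √6 = 2.1800
Critical value for a one-sided test at α = 0.005: z_α = 2.576.
Power = Φ(λ − 2.576) = Φ(-0.396) = 0.3461.

Power ≈ 0.346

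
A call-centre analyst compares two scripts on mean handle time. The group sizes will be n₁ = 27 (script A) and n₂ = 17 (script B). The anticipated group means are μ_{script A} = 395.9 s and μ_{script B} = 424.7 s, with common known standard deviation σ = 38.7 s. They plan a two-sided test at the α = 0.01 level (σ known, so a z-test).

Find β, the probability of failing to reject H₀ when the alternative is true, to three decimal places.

β ≈ 0.568

Standardized effect: d = |μ_{script A} − μ_{script B}| / σ = |395.9 − 424.7| / 38.7 = 0.7442
Noncentrality parameter: δ = d / √(1/n₁ + 1/n₂) = 0.7442 / √(1/27 + 1/17) = 2.4036
Two-sided α = 0.01 → critical value z_{0.005} = 2.576.
Power = Φ(δ − 2.576) + Φ(−δ − 2.576) = Φ(-0.172) + Φ(-4.979) = 0.4316 + 0.0000 = 0.4316.
Type II error: β = 1 − power = 1 − 0.4316 = 0.5684.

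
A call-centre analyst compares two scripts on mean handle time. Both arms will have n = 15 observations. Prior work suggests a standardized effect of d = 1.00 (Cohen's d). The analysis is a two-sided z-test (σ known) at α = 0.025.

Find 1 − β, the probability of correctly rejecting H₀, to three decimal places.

Power ≈ 0.690

Noncentrality parameter: δ = d·√(n/2) = 1.00 × √(15/2) = 2.7386
Two-sided α = 0.025 → critical value z_{0.0125} = 2.241.
Power = Φ(δ − 2.241) + Φ(−δ − 2.241) = Φ(0.497) + Φ(-4.980) = 0.6905 + 0.0000 = 0.6905.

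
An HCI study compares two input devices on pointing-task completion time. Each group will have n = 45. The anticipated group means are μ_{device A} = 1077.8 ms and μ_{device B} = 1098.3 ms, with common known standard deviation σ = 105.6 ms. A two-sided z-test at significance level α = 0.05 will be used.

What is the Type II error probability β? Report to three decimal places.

β ≈ 0.849

Standardized effect: d = |μ_{device A} − μ_{device B}| / σ = |1077.8 − 1098.3| / 105.6 = 0.1941
Noncentrality parameter: δ = d·√(n/2) = 0.1941 × √(45/2) = 0.9208
Critical value for a two-sided test at α = 0.05: z_{α/2} = 1.960.
Power = Φ(δ − 1.960) + Φ(−δ − 1.960) = Φ(-1.039) + Φ(-2.881) = 0.1494 + 0.0020 = 0.1514.
Type II error: β = 1 − power = 1 − 0.1514 = 0.8486.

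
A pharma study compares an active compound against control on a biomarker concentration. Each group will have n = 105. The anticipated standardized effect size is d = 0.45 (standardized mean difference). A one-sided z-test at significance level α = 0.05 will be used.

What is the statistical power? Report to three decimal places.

Noncentrality parameter: δ = d·√(n/2) = 0.45 × √(105/2) = 3.2606
Critical value for a one-sided test at α = 0.05: z_α = 1.645.
Power = P(Z > 1.645 − δ) = Φ(1.616) = 0.9469.

Power ≈ 0.947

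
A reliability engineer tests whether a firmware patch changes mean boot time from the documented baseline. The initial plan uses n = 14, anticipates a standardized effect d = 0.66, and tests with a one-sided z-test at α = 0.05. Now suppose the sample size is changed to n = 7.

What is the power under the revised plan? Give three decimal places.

With n = 7: δ = d·√n = 0.66 × √7 = 1.7462. Critical value z_{0.05} = 1.645.
Revised power = Φ(δ − 1.645) = Φ(0.101) = 0.5404.

Power ≈ 0.540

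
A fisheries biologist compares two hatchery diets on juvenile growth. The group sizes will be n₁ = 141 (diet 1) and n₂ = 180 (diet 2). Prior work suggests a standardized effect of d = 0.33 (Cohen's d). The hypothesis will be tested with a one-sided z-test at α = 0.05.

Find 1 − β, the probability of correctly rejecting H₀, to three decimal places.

Noncentrality parameter: δ = d / √(1/n₁ + 1/n₂) = 0.33 / √(1/141 + 1/180) = 2.9343
One-sided α = 0.05 → critical value z_{0.05} = 1.645.
Power = Φ(δ − 1.645) = Φ(1.289) = 0.9014.

Power ≈ 0.901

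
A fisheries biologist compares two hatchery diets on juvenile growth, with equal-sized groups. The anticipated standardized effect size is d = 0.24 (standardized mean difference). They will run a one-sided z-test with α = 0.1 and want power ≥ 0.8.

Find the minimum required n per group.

For power 0.8 need Φ(δ − z_{0.1}) = 0.8, so δ = z_{0.1} + z_{0.20} = 1.282 + 0.842 = 2.123.
δ = d·√(n/2) ⇒ n = 2(δ/d)² = 2 × (2.123 / 0.24)² = 156.52.
Rounding up, n = 157 per group.

n = 157 per group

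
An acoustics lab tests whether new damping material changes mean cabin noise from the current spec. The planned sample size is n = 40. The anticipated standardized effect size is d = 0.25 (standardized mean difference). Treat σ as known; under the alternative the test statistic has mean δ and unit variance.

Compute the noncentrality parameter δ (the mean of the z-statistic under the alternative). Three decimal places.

δ ≈ 1.581

δ = d·√n = 0.25 × √40 = 1.5811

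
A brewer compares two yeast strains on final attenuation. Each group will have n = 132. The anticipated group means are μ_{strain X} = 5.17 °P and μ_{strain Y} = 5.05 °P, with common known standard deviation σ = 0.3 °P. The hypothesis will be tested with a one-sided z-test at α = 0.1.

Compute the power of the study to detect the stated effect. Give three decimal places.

Power ≈ 0.975

Standardized effect: d = |μ_{strain X} − μ_{strain Y}| / σ = |5.17 − 5.05| / 0.3 = 0.4000
Noncentrality parameter: δ = d·√(n/2) = 0.4000 × √(132/2) = 3.2496
Critical value for a one-sided test at α = 0.1: z_α = 1.282.
Power = Φ(δ − 1.282) = Φ(1.968) = 0.9755.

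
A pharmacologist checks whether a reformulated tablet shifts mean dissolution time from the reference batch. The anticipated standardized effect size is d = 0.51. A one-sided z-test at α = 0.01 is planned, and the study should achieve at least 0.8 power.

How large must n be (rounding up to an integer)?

Set Φ(δ − 2.326) = 0.8; then δ − 2.326 = Φ⁻¹(0.8) = 0.842, giving δ = 3.168.
δ = d·√n ⇒ n = (δ/d)² = (3.168 / 0.51)² = 38.59.
Round up to the next whole unit.

n = 39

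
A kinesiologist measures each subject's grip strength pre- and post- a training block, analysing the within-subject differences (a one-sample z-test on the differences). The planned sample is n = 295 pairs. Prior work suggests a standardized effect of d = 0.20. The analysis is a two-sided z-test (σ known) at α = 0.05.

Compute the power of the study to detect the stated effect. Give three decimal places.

Power ≈ 0.930

Noncentrality parameter: δ = d·√n = 0.20 × √295 = 3.4351
Two-sided α = 0.05 → critical value z_{0.025} = 1.960.
Power = Φ(δ − 1.960) + Φ(−δ − 1.960) = Φ(1.475) + Φ(-5.395) = 0.9299 + 0.0000 = 0.9299.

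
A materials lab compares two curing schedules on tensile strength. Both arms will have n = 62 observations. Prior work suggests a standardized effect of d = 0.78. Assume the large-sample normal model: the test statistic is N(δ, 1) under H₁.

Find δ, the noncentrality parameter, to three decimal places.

δ = d·√(n/2) = 0.78 × √(62/2) = 4.3429

δ ≈ 4.343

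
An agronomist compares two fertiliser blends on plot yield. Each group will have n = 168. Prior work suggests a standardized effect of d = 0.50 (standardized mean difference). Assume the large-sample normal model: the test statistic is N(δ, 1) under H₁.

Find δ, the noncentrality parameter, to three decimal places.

The noncentrality parameter scales effect size by the design's sample-size factor: δ = d·√(n/2) = 0.50 × √(168/2) = 4.5826

δ ≈ 4.583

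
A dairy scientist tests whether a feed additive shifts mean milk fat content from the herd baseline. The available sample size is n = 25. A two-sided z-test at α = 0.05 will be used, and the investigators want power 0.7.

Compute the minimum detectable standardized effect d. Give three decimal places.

d ≈ 0.497

Required noncentrality: δ = z_{0.025} + z_{0.30} = 1.960 + 0.524 = 2.484.
(Lower-tail contribution to power is negligible for δ > 0.)
δ = d·√n ⇒ d = δ/√n = 2.484/√25 = 0.4969.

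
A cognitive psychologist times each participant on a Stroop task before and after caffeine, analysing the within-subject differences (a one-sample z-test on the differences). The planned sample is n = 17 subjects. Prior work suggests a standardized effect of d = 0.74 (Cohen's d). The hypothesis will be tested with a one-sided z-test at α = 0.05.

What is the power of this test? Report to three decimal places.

Noncentrality parameter: δ = d·√n = 0.74 × √17 = 3.0511
One-sided α = 0.05 → critical value z_{0.05} = 1.645.
Power = Φ(δ − 1.645) = Φ(1.406) = 0.9202.

Power ≈ 0.920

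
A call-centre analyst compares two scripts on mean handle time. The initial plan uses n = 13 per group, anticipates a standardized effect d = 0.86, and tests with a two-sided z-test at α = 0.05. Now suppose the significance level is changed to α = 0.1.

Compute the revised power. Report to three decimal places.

Power ≈ 0.708

δ = d·√(n/2) = 0.86 × √(13/2) = 2.1926 (unchanged). New critical value: z_{0.05} = 1.645.
Revised power = Φ(δ − 1.645) + Φ(−δ − 1.645) = Φ(0.548) + Φ(-3.837) = 0.7081 + 0.0001 = 0.7081.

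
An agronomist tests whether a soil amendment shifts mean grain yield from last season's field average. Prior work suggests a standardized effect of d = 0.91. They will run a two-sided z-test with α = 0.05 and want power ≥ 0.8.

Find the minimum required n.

n = 10

For power 0.8 need Φ(δ − z_{0.025}) = 0.8, so δ = z_{0.025} + z_{0.20} = 1.960 + 0.842 = 2.802.
(Ignoring the negligible lower-tail rejection probability gives the usual closed-form inversion.)
δ = d·√n ⇒ n = (δ/d)² = (2.802 / 0.91)² = 9.48.
Rounding up, n = 10.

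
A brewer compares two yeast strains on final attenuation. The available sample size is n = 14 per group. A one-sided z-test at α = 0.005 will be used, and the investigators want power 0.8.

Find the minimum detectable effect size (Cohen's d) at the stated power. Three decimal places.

d ≈ 1.292

Required noncentrality: δ = z_{0.005} + z_{0.20} = 2.576 + 0.842 = 3.417.
δ = d·√(n/2) ⇒ d = δ/√(n/2) = 3.417/√(14/2) = 1.2917.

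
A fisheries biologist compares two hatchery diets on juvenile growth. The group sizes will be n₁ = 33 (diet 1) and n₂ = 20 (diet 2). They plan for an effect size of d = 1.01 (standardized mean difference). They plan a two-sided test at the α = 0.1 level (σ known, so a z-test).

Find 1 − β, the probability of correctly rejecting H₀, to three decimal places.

Power ≈ 0.973

Noncentrality parameter: δ = d / √(1/n₁ + 1/n₂) = 1.01 / √(1/33 + 1/20) = 3.5641
Critical value for a two-sided test at α = 0.1: z_{α/2} = 1.645.
Power = Φ(δ − 1.645) + Φ(−δ − 1.645) = Φ(1.919) + Φ(-5.209) = 0.9725 + 0.0000 = 0.9725.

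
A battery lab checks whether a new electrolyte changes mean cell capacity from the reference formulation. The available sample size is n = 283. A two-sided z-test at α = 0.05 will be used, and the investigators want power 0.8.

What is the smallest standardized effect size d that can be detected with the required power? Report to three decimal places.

d ≈ 0.167

Required noncentrality: δ = z_{0.025} + z_{0.20} = 1.960 + 0.842 = 2.802.
(The second rejection-region term Φ(−δ − z_{α/2}) is negligible and dropped.)
δ = d·√n ⇒ d = δ/√n = 2.802/√283 = 0.1665.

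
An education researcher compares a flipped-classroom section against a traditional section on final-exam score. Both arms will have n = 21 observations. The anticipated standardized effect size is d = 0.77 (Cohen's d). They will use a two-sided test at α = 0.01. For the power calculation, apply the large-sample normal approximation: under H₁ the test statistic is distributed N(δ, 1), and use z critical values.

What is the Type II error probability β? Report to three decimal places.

β ≈ 0.532

Noncentrality parameter: δ = d·√(n/2) = 0.77 × √(21/2) = 2.4951
Critical value for a two-sided test at α = 0.01: z_{α/2} = 2.576.
Power = Φ(δ − 2.576) + Φ(−δ − 2.576) = Φ(-0.081) + Φ(-5.071) = 0.4678 + 0.0000 = 0.4678.
Type II error: β = 1 − power = 1 − 0.4678 = 0.5322.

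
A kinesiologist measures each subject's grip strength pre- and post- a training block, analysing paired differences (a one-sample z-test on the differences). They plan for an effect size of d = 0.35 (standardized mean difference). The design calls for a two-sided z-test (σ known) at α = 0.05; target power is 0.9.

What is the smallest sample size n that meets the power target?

n = 86

Set Φ(δ − 1.960) = 0.9; then δ − 1.960 = Φ⁻¹(0.9) = 1.282, giving δ = 3.242.
(Ignoring the negligible lower-tail rejection probability gives the usual closed-form inversion.)
δ = d·√n ⇒ n = (δ/d)² = (3.242 / 0.35)² = 85.77.
Rounding up, n = 86.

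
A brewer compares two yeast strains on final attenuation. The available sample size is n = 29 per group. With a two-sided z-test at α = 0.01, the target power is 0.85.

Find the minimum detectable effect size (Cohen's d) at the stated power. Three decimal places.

d ≈ 0.949

Need Φ(δ − 2.576) = 0.85, so δ = 2.576 + 1.036 = 3.612.
(The second rejection-region term Φ(−δ − z_{α/2}) is negligible and dropped.)
δ = d·√(n/2) ⇒ d = δ/√(n/2) = 3.612/√(29/2) = 0.9486.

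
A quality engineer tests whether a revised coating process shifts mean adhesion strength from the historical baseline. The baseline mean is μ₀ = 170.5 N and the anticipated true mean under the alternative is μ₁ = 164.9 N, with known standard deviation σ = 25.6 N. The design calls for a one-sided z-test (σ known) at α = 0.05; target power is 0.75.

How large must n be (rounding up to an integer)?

n = 113

Standardized effect: d = |μ₁ − μ₀| / σ = |164.9 − 170.5| / 25.6 = 0.2187
For power 0.75 need Φ(δ − z_{0.05}) = 0.75, so δ = z_{0.05} + z_{0.25} = 1.645 + 0.674 = 2.319.
δ = d·√n ⇒ n = (δ/d)² = (2.319 / 0.2187)² = 112.42.
Rounding up, n = 113.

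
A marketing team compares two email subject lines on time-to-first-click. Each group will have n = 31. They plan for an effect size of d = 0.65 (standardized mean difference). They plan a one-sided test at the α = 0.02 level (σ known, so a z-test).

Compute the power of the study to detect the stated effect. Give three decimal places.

Noncentrality parameter: δ = d·√(n/2) = 0.65 × √(31/2) = 2.5591
One-sided α = 0.02 → critical value z_{0.02} = 2.054.
Power = Φ(δ − 2.054) = Φ(0.505) = 0.6933.

Power ≈ 0.693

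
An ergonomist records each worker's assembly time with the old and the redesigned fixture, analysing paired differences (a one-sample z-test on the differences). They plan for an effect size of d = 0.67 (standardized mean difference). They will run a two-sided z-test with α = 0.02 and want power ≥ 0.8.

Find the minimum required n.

For power 0.8 need Φ(δ − z_{0.01}) = 0.8, so δ = z_{0.01} + z_{0.20} = 2.326 + 0.842 = 3.168.
(For δ > 0 the lower-tail rejection region contributes negligibly to power, so the one-term inversion is standard.)
δ = d·√n ⇒ n = (δ/d)² = (3.168 / 0.67)² = 22.36.
Rounding up, n = 23.

n = 23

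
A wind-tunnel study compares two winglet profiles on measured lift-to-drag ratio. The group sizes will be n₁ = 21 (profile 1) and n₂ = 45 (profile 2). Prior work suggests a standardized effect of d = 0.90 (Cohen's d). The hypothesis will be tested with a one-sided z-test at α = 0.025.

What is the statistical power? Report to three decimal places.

Power ≈ 0.926

Noncentrality parameter: δ = d / √(1/n₁ + 1/n₂) = 0.90 / √(1/21 + 1/45) = 3.4055
One-sided α = 0.025 → critical value z_{0.025} = 1.960.
Power = P(Z > 1.960 − δ) = Φ(1.446) = 0.9259.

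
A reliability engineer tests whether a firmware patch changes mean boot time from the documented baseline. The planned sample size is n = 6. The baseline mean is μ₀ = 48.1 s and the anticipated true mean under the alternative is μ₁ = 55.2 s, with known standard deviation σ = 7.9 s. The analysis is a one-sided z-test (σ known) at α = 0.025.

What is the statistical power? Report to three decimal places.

Standardized effect: d = |μ₁ − μ₀| / σ = |55.2 − 48.1| / 7.9 = 0.8987
Noncentrality parameter: δ = d·√n = 0.8987 × √6 = 2.2014
One-sided α = 0.025 → critical value z_{0.025} = 1.960.
Power = Φ(δ − 1.960) = Φ(0.241) = 0.5954.

Power ≈ 0.595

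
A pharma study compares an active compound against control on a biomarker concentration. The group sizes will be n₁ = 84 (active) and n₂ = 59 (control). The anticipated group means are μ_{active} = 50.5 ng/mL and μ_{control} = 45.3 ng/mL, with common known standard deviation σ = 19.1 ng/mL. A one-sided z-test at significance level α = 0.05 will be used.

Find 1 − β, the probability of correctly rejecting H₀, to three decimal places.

Standardized effect: d = |μ_{active} − μ_{control}| / σ = |50.5 − 45.3| / 19.1 = 0.2723
Noncentrality parameter: δ = d / √(1/n₁ + 1/n₂) = 0.2723 / √(1/84 + 1/59) = 1.6028
One-sided α = 0.05 → critical value z_{0.05} = 1.645.
Power = P(Z > 1.645 − δ) = Φ(-0.042) = 0.4832.

Power ≈ 0.483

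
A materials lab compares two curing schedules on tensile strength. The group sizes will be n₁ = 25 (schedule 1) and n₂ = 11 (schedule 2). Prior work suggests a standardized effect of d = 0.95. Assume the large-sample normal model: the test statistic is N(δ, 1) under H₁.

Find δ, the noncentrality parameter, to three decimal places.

δ ≈ 2.626

δ = d / √(1/n₁ + 1/n₂) = 0.95 / √(1/25 + 1/11) = 2.6257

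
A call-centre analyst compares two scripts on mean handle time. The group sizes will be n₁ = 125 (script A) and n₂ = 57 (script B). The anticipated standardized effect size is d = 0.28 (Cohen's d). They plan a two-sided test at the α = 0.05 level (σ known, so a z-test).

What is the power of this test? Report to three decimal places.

Noncentrality parameter: δ = d / √(1/n₁ + 1/n₂) = 0.28 / √(1/125 + 1/57) = 1.7519
Critical value for a two-sided test at α = 0.05: z_{α/2} = 1.960.
Power = Φ(δ − 1.960) + Φ(−δ − 1.960) = Φ(-0.208) + Φ(-3.712) = 0.4176 + 0.0001 = 0.4177.

Power ≈ 0.418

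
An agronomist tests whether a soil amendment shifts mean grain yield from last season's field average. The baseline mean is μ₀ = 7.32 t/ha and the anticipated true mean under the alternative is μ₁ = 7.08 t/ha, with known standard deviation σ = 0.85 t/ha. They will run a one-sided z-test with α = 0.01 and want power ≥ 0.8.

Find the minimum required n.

Standardized effect: d = |μ₁ − μ₀| / σ = |7.08 − 7.32| / 0.85 = 0.2824
Set Φ(δ − 2.326) = 0.8; then δ − 2.326 = Φ⁻¹(0.8) = 0.842, giving δ = 3.168.
δ = d·√n ⇒ n = (δ/d)² = (3.168 / 0.2824)² = 125.89.
Rounding up, n = 126.

n = 126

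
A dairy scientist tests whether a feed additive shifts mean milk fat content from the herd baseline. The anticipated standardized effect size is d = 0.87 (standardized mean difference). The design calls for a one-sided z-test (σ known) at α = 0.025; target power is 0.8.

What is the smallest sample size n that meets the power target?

n = 11

For power 0.8 need Φ(δ − z_{0.025}) = 0.8, so δ = z_{0.025} + z_{0.20} = 1.960 + 0.842 = 2.802.
δ = d·√n ⇒ n = (δ/d)² = (2.802 / 0.87)² = 10.37.
Rounding up, n = 11.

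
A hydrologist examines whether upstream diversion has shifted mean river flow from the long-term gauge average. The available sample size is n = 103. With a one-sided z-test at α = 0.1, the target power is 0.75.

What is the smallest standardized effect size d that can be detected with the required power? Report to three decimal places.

d ≈ 0.193

Required noncentrality: δ = z_{0.1} + z_{0.25} = 1.282 + 0.674 = 1.956.
δ = d·√n ⇒ d = δ/√n = 1.956/√103 = 0.1927.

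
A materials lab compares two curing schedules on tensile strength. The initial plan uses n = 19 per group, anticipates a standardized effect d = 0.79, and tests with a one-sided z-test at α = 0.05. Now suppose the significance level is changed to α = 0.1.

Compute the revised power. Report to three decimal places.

δ = d·√(n/2) = 0.79 × √(19/2) = 2.4349 (unchanged). New critical value: z_{0.1} = 1.282.
Revised power = Φ(δ − 1.282) = Φ(1.153) = 0.8756.

Power ≈ 0.876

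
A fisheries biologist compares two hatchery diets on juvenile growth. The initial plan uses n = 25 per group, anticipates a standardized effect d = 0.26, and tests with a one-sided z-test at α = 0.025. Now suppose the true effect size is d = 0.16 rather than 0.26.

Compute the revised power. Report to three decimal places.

Power ≈ 0.082

With d = 0.16: δ = d·√(n/2) = 0.16 × √(25/2) = 0.5657. Critical value z_{0.025} = 1.960.
Revised power = Φ(δ − 1.960) = Φ(-1.394) = 0.0816.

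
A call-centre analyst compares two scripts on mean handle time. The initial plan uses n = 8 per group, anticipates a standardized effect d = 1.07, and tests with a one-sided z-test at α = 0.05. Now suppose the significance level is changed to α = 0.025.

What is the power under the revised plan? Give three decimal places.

δ = d·√(n/2) = 1.07 × √(8/2) = 2.1400 (unchanged). New critical value: z_{0.025} = 1.960.
Revised power = P(Z > 1.960 − δ) = Φ(0.180) = 0.5714.

Power ≈ 0.571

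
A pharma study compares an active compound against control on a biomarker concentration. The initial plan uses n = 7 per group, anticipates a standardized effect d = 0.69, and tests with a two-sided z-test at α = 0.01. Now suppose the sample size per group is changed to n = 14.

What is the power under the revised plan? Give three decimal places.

Power ≈ 0.227

With n = 14 per group: δ = d·√(n/2) = 0.69 × √(14/2) = 1.8256. Critical value z_{0.005} = 2.576.
Revised power = Φ(δ − 2.576) + Φ(−δ − 2.576) = Φ(-0.750) + Φ(-4.401) = 0.2265 + 0.0000 = 0.2266.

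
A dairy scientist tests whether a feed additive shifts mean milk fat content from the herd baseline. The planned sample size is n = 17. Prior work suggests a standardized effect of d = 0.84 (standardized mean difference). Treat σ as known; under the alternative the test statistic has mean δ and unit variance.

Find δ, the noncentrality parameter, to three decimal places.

δ = d·√n = 0.84 × √17 = 3.4634

δ ≈ 3.463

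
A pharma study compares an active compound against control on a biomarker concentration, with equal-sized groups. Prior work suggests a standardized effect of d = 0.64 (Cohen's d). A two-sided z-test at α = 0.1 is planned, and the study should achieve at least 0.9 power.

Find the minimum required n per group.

Set Φ(δ − 1.645) = 0.9; then δ − 1.645 = Φ⁻¹(0.9) = 1.282, giving δ = 2.926.
(The Φ(−δ − z_{α/2}) term is vanishingly small for δ > 0 and is dropped in the standard sample-size formula.)
δ = d·√(n/2) ⇒ n = 2(δ/d)² = 2 × (2.926 / 0.64)² = 41.82.
Rounding up, n = 42 per group.

n = 42 per group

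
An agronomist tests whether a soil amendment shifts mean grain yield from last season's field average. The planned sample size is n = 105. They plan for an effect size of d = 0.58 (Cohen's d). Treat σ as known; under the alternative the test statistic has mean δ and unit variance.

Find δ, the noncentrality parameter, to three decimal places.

δ ≈ 5.943

The noncentrality parameter scales effect size by the design's sample-size factor: δ = d·√n = 0.58 × √105 = 5.9432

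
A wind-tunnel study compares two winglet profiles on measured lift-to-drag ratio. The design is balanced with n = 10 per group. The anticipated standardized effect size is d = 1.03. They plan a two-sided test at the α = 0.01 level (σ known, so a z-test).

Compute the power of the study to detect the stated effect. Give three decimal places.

Power ≈ 0.393

Noncentrality parameter: δ = d·√(n/2) = 1.03 × √(10/2) = 2.3032
Critical value for a two-sided test at α = 0.01: z_{α/2} = 2.576.
Power = Φ(δ − 2.576) + Φ(−δ − 2.576) = Φ(-0.273) + Φ(-4.879) = 0.3925 + 0.0000 = 0.3926.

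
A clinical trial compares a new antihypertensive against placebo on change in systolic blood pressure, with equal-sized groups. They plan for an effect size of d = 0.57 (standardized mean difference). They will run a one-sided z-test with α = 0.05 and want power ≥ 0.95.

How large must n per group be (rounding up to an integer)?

n = 67 per group

Set Φ(δ − 1.645) = 0.95; then δ − 1.645 = Φ⁻¹(0.95) = 1.645, giving δ = 3.290.
δ = d·√(n/2) ⇒ n = 2(δ/d)² = 2 × (3.290 / 0.57)² = 66.62.
Rounding up, n = 67 per group.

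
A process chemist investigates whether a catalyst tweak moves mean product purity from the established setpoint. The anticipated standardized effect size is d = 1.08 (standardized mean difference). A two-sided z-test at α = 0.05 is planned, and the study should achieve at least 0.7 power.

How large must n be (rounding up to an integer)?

n = 6

Set Φ(δ − 1.960) = 0.7; then δ − 1.960 = Φ⁻¹(0.7) = 0.524, giving δ = 2.484.
(For δ > 0 the lower-tail rejection region contributes negligibly to power, so the one-term inversion is standard.)
δ = d·√n ⇒ n = (δ/d)² = (2.484 / 1.08)² = 5.29.
Round up to the next whole unit.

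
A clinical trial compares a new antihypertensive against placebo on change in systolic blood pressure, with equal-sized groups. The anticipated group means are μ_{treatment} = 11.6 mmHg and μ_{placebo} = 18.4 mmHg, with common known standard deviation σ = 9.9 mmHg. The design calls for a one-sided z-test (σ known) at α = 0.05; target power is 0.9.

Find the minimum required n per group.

Standardized effect: d = |μ_{treatment} − μ_{placebo}| / σ = |11.6 − 18.4| / 9.9 = 0.6869
Set Φ(δ − 1.645) = 0.9; then δ − 1.645 = Φ⁻¹(0.9) = 1.282, giving δ = 2.926.
δ = d·√(n/2) ⇒ n = 2(δ/d)² = 2 × (2.926 / 0.6869)² = 36.30.
Rounding up, n = 37 per group.

n = 37 per group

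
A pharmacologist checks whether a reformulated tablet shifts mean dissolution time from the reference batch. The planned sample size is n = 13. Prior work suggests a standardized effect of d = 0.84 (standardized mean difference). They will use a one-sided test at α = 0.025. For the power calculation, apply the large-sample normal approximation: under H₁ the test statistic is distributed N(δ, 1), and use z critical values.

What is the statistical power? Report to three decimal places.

Power ≈ 0.857

Noncentrality parameter: δ = d·√n = 0.84 × √13 = 3.0287
One-sided α = 0.025 → critical value z_{0.025} = 1.960.
Power = Φ(δ − 1.960) = Φ(1.069) = 0.8574.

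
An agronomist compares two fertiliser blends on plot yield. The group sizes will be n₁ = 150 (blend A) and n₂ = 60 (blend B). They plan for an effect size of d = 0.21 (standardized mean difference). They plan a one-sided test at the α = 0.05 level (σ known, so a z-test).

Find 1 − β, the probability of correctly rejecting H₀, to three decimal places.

Power ≈ 0.394

Noncentrality parameter: λ = d / √(1/n₁ + 1/n₂) = 0.21 / √(1/150 + 1/60) = 1.3748
One-sided α = 0.05 → critical value z_{0.05} = 1.645.
Power = Φ(λ − 1.645) = Φ(-0.270) = 0.3935.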